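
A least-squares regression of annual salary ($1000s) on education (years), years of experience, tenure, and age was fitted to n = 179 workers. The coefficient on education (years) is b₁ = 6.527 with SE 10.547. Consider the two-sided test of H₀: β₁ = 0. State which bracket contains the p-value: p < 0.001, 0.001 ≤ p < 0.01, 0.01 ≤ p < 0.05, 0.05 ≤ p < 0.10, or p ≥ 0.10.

p ≥ 0.10

t = 6.527 / 10.547 = 0.619.
df = n − k − 1 = 179 − 4 − 1 = 174.
Two-sided p = 2·P(T_{174} > |t|) ≈ 0.5368.
So p ≥ 0.10.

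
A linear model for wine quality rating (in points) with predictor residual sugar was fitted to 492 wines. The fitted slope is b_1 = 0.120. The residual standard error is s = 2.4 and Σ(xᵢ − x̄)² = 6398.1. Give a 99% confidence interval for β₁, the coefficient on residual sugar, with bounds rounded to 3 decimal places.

(0.042, 0.198)

SE(b_1) = s/√Sₓₓ = 2.4/√6398.1 = 0.0300045.
df = n − 2 = 490.
t* = t_{0.005, 490} = 2.5859.
Margin = t* × SE = 2.5859 × 0.0300045 = 0.07759.
CI: 0.120 ± 0.07759 → (0.042, 0.198).
With 99% confidence, each one-unit increase in residual sugar is associated with a change of between 0.042 and 0.198 points in wine quality rating.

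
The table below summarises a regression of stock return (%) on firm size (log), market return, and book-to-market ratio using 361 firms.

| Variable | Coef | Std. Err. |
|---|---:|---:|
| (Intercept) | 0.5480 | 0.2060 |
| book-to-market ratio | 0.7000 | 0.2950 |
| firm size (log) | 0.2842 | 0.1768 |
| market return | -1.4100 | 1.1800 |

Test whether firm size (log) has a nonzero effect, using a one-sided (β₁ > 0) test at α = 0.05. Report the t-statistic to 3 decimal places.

t = 1.607

Read off: b = 0.2842, SE = 0.1768 for firm size (log).
H₀: β₁ = 0 vs H₁: β₁ > 0.
t = 0.2842 / 0.1768 = 1.607.
df = n − k − 1 = 361 − 3 − 1 = 357.
One-sided p ≈ 0.0544, which is ≥ 0.05, so fail to reject H₀.
The data do not give significant evidence that the true slope on firm size (log) is positive, holding the other predictors fixed.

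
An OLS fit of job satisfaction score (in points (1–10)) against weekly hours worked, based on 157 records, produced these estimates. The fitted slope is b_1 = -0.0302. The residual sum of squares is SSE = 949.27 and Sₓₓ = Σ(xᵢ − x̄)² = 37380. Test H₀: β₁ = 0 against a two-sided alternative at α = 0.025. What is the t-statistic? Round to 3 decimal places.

t = -2.359

MSE = SSE/(n − 2) = 949.27/155 = 6.12432.
SE(b_1) = √(MSE/Sₓₓ) = √(6.12432/37380) = 0.0128.
t = -0.0302 / 0.0128 = -2.359.
df = n − 2 = 155.
Two-sided p ≈ 0.0196, which is < 0.025, so reject H₀.
There is evidence that weekly hours worked is associated with job satisfaction score.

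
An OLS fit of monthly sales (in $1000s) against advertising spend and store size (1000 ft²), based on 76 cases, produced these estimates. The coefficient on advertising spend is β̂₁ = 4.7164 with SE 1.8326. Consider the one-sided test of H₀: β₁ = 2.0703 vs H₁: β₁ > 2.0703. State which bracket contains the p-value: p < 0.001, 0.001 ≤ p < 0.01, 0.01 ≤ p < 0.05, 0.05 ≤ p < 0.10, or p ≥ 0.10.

t = (4.7164 − 2.0703) / 1.8326 = 1.444.
df = n − k − 1 = 76 − 2 − 1 = 73.
One-sided p = P(T_{73} > t) ≈ 0.0765.
So 0.05 ≤ p < 0.10.

0.05 ≤ p < 0.10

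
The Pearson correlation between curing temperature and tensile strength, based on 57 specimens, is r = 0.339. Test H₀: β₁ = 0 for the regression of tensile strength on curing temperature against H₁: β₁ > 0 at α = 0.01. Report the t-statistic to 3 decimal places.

t = 2.672

t = r·√(n − 2)/√(1 − r²) = 0.339·√55/√0.885079 = 2.672.
df = n − 2 = 55.
One-sided p ≈ 0.0049, which is < 0.01, so reject H₀.
There is evidence of a linear association between curing temperature and tensile strength.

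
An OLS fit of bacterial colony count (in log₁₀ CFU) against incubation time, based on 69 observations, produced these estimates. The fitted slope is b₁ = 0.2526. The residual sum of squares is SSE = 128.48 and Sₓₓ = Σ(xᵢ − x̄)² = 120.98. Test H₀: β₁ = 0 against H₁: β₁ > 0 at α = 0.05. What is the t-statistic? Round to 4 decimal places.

MSE = SSE/(n − 2) = 128.48/67 = 1.91761.
SE(b₁) = √(MSE/Sₓₓ) = √(1.91761/120.98) = 0.125899.
t = 0.2526 / 0.125899 = 2.0064.
df = n − 2 = 67.
One-sided p ≈ 0.0244, which is < 0.05, so reject H₀.
There is evidence that the true slope on incubation time is positive.

t = 2.0064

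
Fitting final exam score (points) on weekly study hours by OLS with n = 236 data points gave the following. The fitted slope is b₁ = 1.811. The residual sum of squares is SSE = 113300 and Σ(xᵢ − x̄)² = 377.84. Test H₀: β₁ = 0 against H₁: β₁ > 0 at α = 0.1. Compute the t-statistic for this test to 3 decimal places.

t = 1.600

MSE = SSE/(n − 2) = 113300/234 = 484.188.
SE(b₁) = √(MSE/Sₓₓ) = √(484.188/377.84) = 1.13202.
t = 1.811 / 1.13202 = 1.600.
df = n − 2 = 234.
One-sided p ≈ 0.0555, which is < 0.1, so reject H₀.
There is evidence that the true slope on weekly study hours is positive.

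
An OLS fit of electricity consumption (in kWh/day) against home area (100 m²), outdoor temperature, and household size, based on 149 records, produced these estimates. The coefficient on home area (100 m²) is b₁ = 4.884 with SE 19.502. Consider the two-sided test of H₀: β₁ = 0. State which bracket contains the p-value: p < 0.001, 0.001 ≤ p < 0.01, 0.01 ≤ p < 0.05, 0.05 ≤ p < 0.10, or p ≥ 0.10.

p ≥ 0.10

t = 4.884 / 19.502 = 0.250.
df = n − k − 1 = 149 − 3 − 1 = 145.
Two-sided p = 2·P(T_{145} > |t|) ≈ 0.8026.
So p ≥ 0.10.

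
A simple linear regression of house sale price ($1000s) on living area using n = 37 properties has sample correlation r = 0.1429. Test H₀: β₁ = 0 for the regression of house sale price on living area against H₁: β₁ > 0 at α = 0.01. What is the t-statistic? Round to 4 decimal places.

t = 0.8542

t = r·√(n − 2)/√(1 − r²) = 0.1429·√35/√0.97958 = 0.8542.
df = n − 2 = 35.
One-sided p ≈ 0.1994, which is ≥ 0.01, so fail to reject H₀.
The data do not give significant evidence of a linear association between living area and house sale price.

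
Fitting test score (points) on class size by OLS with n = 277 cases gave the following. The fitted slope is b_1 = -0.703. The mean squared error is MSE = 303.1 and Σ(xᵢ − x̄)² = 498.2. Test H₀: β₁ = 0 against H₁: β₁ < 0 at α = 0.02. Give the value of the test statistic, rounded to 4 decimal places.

t = -0.9013

SE(b_1) = √(MSE/Sₓₓ) = √(303.1/498.2) = 0.779994.
t = -0.703 / 0.779994 = -0.9013.
df = n − 2 = 275.
One-sided p ≈ 0.1841, which is ≥ 0.02, so fail to reject H₀.
The data do not give significant evidence that the true slope on class size is negative.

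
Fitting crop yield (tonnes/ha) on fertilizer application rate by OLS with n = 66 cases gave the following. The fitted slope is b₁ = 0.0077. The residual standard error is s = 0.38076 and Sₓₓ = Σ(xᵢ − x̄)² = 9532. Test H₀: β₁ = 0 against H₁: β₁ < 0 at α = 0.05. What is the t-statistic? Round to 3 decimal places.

t = 1.974

SE(b₁) = s/√Sₓₓ = 0.38076/√9532 = 0.00389995.
t = 0.0077 / 0.00389995 = 1.974.
df = n − 2 = 64.
One-sided p ≈ 0.9737, which is ≥ 0.05, so fail to reject H₀.
The data do not give significant evidence that the true slope on fertilizer application rate is negative.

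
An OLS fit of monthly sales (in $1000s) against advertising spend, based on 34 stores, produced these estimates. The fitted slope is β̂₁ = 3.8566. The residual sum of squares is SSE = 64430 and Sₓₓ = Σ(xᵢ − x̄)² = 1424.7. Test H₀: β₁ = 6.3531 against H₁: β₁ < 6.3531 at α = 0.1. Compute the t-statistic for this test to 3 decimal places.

t = -2.100

MSE = SSE/(n − 2) = 64430/32 = 2013.44.
SE(β̂₁) = √(MSE/Sₓₓ) = √(2013.44/1424.7) = 1.1888.
t = (3.8566 − 6.3531) / 1.1888 = -2.100.
df = n − 2 = 32.
One-sided p ≈ 0.0218, which is < 0.1, so reject H₀.
There is evidence that the true slope on advertising spend is below 6.3531 $1000s per unit.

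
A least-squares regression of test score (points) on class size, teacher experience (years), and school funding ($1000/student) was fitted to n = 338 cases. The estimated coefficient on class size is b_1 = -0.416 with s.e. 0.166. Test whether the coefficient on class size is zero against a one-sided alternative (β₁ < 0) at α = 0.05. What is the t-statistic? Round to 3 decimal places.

t = -2.506

H₀: β₁ = 0 vs H₁: β₁ < 0.
t = (b_1 − β₁⁰)/SE = -0.416 / 0.166 = -2.506.
df = n − k − 1 = 338 − 3 − 1 = 334.
One-sided p ≈ 0.0063, which is < 0.05, so reject H₀.
There is evidence that the true slope on class size is negative, holding the other predictors fixed.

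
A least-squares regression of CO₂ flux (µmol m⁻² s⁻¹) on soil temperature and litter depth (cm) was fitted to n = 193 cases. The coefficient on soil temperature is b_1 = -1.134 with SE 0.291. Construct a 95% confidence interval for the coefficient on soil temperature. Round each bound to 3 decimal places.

(-1.708, -0.560)

df = n − k − 1 = 193 − 2 − 1 = 190.
t* = t_{0.025, 190} = 1.972528.
Margin = t* × SE = 1.972528 × 0.291 = 0.57401.
CI: -1.134 ± 0.57401 → (-1.708, -0.560).
With 95% confidence, each one-unit increase in soil temperature is associated with a change of between -1.708 and -0.560 µmol m⁻² s⁻¹ in CO₂ flux, holding the other predictors fixed.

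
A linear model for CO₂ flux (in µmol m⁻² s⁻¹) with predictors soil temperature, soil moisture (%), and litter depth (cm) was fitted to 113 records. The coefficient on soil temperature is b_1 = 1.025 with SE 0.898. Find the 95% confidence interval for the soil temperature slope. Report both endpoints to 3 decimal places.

(-0.755, 2.805)

df = n − k − 1 = 113 − 3 − 1 = 109.
t* = t_{0.025, 109} = 1.981967.
Margin = t* × SE = 1.981967 × 0.898 = 1.77981.
CI: 1.025 ± 1.77981 → (-0.755, 2.805).
With 95% confidence, each one-unit increase in soil temperature is associated with a change of between -0.755 and 2.805 µmol m⁻² s⁻¹ in CO₂ flux, holding the other predictors fixed.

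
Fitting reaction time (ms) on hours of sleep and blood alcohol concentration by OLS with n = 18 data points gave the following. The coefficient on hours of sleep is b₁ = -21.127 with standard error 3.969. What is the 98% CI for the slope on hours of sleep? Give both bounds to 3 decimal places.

(-31.456, -10.798)

df = n − k − 1 = 18 − 2 − 1 = 15.
t* = t_{0.01, 15} = 2.60248.
Margin = t* × SE = 2.60248 × 3.969 = 10.32924.
CI: -21.127 ± 10.32924 → (-31.456, -10.798).
With 98% confidence, each one-unit increase in hours of sleep is associated with a change of between -31.456 and -10.798 ms in reaction time, holding the other predictors fixed.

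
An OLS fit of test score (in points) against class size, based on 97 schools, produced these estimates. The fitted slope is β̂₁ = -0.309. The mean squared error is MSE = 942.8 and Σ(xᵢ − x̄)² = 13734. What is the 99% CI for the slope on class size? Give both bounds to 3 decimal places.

SE(β̂₁) = √(MSE/Sₓₓ) = √(942.8/13734) = 0.262006.
df = n − 2 = 95.
t* = t_{0.005, 95} = 2.628576.
Margin = t* × SE = 2.628576 × 0.262006 = 0.68870.
CI: -0.309 ± 0.68870 → (-0.998, 0.380).
With 99% confidence, each one-unit increase in class size is associated with a change of between -0.998 and 0.380 points in test score.

(-0.998, 0.380)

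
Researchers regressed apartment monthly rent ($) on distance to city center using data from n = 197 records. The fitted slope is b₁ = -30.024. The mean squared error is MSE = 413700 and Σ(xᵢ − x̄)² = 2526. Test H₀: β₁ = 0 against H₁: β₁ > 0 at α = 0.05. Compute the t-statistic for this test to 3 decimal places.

SE(b₁) = √(MSE/Sₓₓ) = √(413700/2526) = 12.7975.
t = -30.024 / 12.7975 = -2.346.
df = n − 2 = 195.
One-sided p ≈ 0.9900, which is ≥ 0.05, so fail to reject H₀.
The data do not give significant evidence that the true slope on distance to city center is positive.

t = -2.346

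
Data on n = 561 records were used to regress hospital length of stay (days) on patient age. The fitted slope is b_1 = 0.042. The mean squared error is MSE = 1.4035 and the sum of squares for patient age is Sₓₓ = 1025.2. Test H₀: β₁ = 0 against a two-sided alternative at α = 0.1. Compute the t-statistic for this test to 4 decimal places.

SE(b_1) = √(MSE/Sₓₓ) = √(1.4035/1025.2) = 0.037.
t = 0.042 / 0.037 = 1.1351.
df = n − 2 = 559.
Two-sided p ≈ 0.2568, which is ≥ 0.1, so fail to reject H₀.
The data do not give significant evidence of an association between patient age and hospital length of stay.

t = 1.1351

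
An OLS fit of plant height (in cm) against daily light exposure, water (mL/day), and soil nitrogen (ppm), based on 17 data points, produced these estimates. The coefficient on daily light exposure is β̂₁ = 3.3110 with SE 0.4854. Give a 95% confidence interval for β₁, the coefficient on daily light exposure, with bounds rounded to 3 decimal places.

(2.262, 4.360)

df = n − k − 1 = 17 − 3 − 1 = 13.
t* = t_{0.025, 13} = 2.160369.
Margin = t* × SE = 2.160369 × 0.4854 = 1.04864.
CI: 3.3110 ± 1.04864 → (2.262, 4.360).
With 95% confidence, each one-unit increase in daily light exposure is associated with a change of between 2.262 and 4.360 cm in plant height, holding the other predictors fixed.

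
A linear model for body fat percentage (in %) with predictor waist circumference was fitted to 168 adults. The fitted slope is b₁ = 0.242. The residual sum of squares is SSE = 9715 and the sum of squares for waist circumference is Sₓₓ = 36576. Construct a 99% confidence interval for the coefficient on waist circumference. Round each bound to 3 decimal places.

MSE = SSE/(n − 2) = 9715/166 = 58.5241.
SE(b₁) = √(MSE/Sₓₓ) = √(58.5241/36576) = 0.0400009.
df = n − 2 = 166.
t* = t_{0.005, 166} = 2.60577.
Margin = t* × SE = 2.60577 × 0.0400009 = 0.10423.
CI: 0.242 ± 0.10423 → (0.138, 0.346).
With 99% confidence, each one-unit increase in waist circumference is associated with a change of between 0.138 and 0.346 % in body fat percentage.

(0.138, 0.346)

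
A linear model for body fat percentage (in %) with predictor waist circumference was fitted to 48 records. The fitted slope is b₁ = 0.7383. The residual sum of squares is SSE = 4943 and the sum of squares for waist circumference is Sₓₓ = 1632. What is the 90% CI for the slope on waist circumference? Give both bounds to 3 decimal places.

MSE = SSE/(n − 2) = 4943/46 = 107.457.
SE(b₁) = √(MSE/Sₓₓ) = √(107.457/1632) = 0.2566.
df = n − 2 = 46.
t* = t_{0.05, 46} = 1.67866.
Margin = t* × SE = 1.67866 × 0.2566 = 0.43074.
CI: 0.7383 ± 0.43074 → (0.308, 1.169).
With 90% confidence, each one-unit increase in waist circumference is associated with a change of between 0.308 and 1.169 % in body fat percentage.

(0.308, 1.169)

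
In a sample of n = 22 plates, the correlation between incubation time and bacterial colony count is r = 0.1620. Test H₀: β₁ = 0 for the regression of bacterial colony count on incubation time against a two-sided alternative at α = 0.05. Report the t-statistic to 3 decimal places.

t = r·√(n − 2)/√(1 − r²) = 0.1620·√20/√0.973756 = 0.734.
df = n − 2 = 20.
Two-sided p ≈ 0.4714, which is ≥ 0.05, so fail to reject H₀.
The data do not give significant evidence of a linear association between incubation time and bacterial colony count.

t = 0.734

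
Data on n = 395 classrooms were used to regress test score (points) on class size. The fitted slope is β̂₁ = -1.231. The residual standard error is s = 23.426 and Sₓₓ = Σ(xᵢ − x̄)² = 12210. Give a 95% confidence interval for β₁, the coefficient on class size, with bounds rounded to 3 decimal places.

(-1.648, -0.814)

SE(β̂₁) = s/√Sₓₓ = 23.426/√12210 = 0.212002.
df = n − 2 = 393.
t* = t_{0.025, 393} = 1.966019.
Margin = t* × SE = 1.966019 × 0.212002 = 0.41680.
CI: -1.231 ± 0.41680 → (-1.648, -0.814).
With 95% confidence, each one-unit increase in class size is associated with a change of between -1.648 and -0.814 points in test score.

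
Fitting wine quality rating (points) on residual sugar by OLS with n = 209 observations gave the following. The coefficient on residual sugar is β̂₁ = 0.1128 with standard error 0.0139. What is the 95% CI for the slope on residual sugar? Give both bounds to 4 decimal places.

(0.0854, 0.1402)

df = n − 2 = 209 − 2 = 207.
t* = t_{0.025, 207} = 1.97149.
Margin = t* × SE = 1.97149 × 0.0139 = 0.027404.
CI: 0.1128 ± 0.027404 → (0.0854, 0.1402).
With 95% confidence, each one-unit increase in residual sugar is associated with a change of between 0.0854 and 0.1402 points in wine quality rating.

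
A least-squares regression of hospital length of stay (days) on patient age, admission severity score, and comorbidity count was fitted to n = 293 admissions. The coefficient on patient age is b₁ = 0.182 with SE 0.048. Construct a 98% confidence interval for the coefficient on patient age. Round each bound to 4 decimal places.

df = n − k − 1 = 293 − 3 − 1 = 289.
t* = t_{0.01, 289} = 2.33932.
Margin = t* × SE = 2.33932 × 0.048 = 0.112287.
CI: 0.182 ± 0.112287 → (0.0697, 0.2943).
With 98% confidence, each one-unit increase in patient age is associated with a change of between 0.0697 and 0.2943 days in hospital length of stay, holding the other predictors fixed.

(0.0697, 0.2943)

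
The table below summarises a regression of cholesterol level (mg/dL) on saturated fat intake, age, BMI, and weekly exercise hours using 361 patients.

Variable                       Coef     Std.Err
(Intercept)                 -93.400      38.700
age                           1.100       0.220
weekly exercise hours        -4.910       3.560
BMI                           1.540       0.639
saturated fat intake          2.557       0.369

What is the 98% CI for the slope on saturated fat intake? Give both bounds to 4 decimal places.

(1.6947, 3.4193)

Read off: b = 2.557, SE = 0.369 for saturated fat intake.
df = n − k − 1 = 361 − 4 − 1 = 356.
t* = t_{0.01, 356} = 2.336868.
Margin = t* × SE = 2.336868 × 0.369 = 0.862304.
CI: 2.557 ± 0.862304 → (1.6947, 3.4193).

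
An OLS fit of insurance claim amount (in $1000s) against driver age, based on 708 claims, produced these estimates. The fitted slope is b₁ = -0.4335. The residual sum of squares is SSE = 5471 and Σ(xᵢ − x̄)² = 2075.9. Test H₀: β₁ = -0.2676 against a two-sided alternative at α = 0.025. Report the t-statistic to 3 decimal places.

t = -2.715

MSE = SSE/(n − 2) = 5471/706 = 7.74929.
SE(b₁) = √(MSE/Sₓₓ) = √(7.74929/2075.9) = 0.0610981.
t = (-0.4335 − (-0.2676)) / 0.0610981 = -2.715.
df = n − 2 = 706.
Two-sided p ≈ 0.0068, which is < 0.025, so reject H₀.
There is evidence that the true slope on driver age differs from -0.2676 $1000s per unit.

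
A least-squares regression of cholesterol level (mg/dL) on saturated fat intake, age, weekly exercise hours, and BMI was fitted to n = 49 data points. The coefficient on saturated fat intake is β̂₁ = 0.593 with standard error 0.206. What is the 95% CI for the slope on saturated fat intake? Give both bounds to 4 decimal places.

df = n − k − 1 = 49 − 4 − 1 = 44.
t* = t_{0.025, 44} = 2.015368.
Margin = t* × SE = 2.015368 × 0.206 = 0.415166.
CI: 0.593 ± 0.415166 → (0.1778, 1.0082).
With 95% confidence, each one-unit increase in saturated fat intake is associated with a change of between 0.1778 and 1.0082 mg/dL in cholesterol level, holding the other predictors fixed.

(0.1778, 1.0082)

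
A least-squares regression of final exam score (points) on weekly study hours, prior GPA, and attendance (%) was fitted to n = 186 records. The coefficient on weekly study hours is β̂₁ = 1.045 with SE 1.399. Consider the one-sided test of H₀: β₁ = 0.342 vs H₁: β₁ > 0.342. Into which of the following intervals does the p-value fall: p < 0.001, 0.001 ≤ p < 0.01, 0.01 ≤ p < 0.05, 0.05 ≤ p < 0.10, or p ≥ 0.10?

p ≥ 0.10

t = (1.045 − 0.342) / 1.399 = 0.503.
df = n − k − 1 = 186 − 3 − 1 = 182.
One-sided p = P(T_{182} > t) ≈ 0.3080.
So p ≥ 0.10.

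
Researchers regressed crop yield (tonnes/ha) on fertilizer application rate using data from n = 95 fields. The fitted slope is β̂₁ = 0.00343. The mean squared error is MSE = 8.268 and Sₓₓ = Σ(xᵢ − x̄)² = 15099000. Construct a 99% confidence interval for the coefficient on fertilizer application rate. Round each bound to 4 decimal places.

(0.0015, 0.0054)

SE(β̂₁) = √(MSE/Sₓₓ) = √(8.268/15099000) = 0.00073999.
df = n − 2 = 93.
t* = t_{0.005, 93} = 2.629732.
Margin = t* × SE = 2.629732 × 0.00073999 = 0.001946.
CI: 0.00343 ± 0.001946 → (0.0015, 0.0054).
With 99% confidence, each one-unit increase in fertilizer application rate is associated with a change of between 0.0015 and 0.0054 tonnes/ha in crop yield.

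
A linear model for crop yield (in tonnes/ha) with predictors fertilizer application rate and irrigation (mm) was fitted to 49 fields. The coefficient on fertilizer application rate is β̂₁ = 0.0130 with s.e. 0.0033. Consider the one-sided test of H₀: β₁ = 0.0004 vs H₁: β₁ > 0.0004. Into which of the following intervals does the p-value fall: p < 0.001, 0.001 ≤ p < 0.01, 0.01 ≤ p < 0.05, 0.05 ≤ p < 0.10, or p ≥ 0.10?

t = (0.0130 − 0.0004) / 0.0033 = 3.818.
df = n − k − 1 = 49 − 2 − 1 = 46.
One-sided p = P(T_{46} > t) ≈ 0.0002.
So p < 0.001.

p < 0.001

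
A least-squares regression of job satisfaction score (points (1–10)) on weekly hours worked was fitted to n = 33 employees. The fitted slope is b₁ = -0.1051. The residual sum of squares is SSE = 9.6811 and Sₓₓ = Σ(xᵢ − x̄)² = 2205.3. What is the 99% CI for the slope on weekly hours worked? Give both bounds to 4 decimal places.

(-0.1378, -0.0724)

MSE = SSE/(n − 2) = 9.6811/31 = 0.312294.
SE(b₁) = √(MSE/Sₓₓ) = √(0.312294/2205.3) = 0.0119.
df = n − 2 = 31.
t* = t_{0.005, 31} = 2.744042.
Margin = t* × SE = 2.744042 × 0.0119 = 0.032654.
CI: -0.1051 ± 0.032654 → (-0.1378, -0.0724).
With 99% confidence, each one-unit increase in weekly hours worked is associated with a change of between -0.1378 and -0.0724 points (1–10) in job satisfaction score.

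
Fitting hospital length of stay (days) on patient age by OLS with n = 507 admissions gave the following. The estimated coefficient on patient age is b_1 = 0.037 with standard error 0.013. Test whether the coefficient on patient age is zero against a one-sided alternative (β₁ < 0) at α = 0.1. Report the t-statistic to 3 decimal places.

t = 2.846

H₀: β₁ = 0 vs H₁: β₁ < 0.
t = (b_1 − β₁⁰)/SE = 0.037 / 0.013 = 2.846.
df = n − 2 = 507 − 2 = 505.
One-sided p ≈ 0.9977, which is ≥ 0.1, so fail to reject H₀.
The data do not give significant evidence that the true slope on patient age is negative.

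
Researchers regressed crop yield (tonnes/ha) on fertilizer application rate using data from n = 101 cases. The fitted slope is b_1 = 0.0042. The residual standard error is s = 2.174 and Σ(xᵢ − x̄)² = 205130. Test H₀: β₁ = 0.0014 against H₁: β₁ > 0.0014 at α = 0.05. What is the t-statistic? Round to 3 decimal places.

SE(b_1) = s/√Sₓₓ = 2.174/√205130 = 0.00480004.
t = (0.0042 − 0.0014) / 0.00480004 = 0.583.
df = n − 2 = 99.
One-sided p ≈ 0.2805, which is ≥ 0.05, so fail to reject H₀.
The data do not give significant evidence that the true slope on fertilizer application rate exceeds 0.0014 tonnes/ha per unit.

t = 0.583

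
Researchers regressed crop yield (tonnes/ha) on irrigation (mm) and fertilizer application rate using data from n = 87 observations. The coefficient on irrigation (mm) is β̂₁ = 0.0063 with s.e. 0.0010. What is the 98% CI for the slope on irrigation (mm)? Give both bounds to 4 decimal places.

(0.0039, 0.0087)

df = n − k − 1 = 87 − 2 − 1 = 84.
t* = t_{0.01, 84} = 2.371564.
Margin = t* × SE = 2.371564 × 0.0010 = 0.002372.
CI: 0.0063 ± 0.002372 → (0.0039, 0.0087).
With 98% confidence, each one-unit increase in irrigation (mm) is associated with a change of between 0.0039 and 0.0087 tonnes/ha in crop yield, holding the other predictors fixed.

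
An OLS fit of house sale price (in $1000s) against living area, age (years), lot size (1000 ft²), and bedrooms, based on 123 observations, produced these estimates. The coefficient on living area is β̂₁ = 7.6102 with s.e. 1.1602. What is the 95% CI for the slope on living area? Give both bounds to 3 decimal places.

df = n − k − 1 = 123 − 4 − 1 = 118.
t* = t_{0.025, 118} = 1.980272.
Margin = t* × SE = 1.980272 × 1.1602 = 2.29751.
CI: 7.6102 ± 2.29751 → (5.313, 9.908).
With 95% confidence, each one-unit increase in living area is associated with a change of between 5.313 and 9.908 $1000s in house sale price, holding the other predictors fixed.

(5.313, 9.908)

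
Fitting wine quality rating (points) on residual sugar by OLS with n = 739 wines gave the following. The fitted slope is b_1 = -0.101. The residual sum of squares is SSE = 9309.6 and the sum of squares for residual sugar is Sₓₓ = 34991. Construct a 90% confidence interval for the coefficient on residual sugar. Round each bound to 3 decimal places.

MSE = SSE/(n − 2) = 9309.6/737 = 12.6318.
SE(b_1) = √(MSE/Sₓₓ) = √(12.6318/34991) = 0.019.
df = n − 2 = 737.
t* = t_{0.05, 737} = 1.646924.
Margin = t* × SE = 1.646924 × 0.019 = 0.03129.
CI: -0.101 ± 0.03129 → (-0.132, -0.070).
With 90% confidence, each one-unit increase in residual sugar is associated with a change of between -0.132 and -0.070 points in wine quality rating.

(-0.132, -0.070)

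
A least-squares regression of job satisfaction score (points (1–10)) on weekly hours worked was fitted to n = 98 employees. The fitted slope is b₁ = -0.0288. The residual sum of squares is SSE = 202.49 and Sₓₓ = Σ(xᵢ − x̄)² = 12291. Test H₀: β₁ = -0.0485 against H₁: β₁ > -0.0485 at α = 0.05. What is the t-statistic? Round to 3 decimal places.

t = 1.504

MSE = SSE/(n − 2) = 202.49/96 = 2.10927.
SE(b₁) = √(MSE/Sₓₓ) = √(2.10927/12291) = 0.0131.
t = (-0.0288 − (-0.0485)) / 0.0131 = 1.504.
df = n − 2 = 96.
One-sided p ≈ 0.0680, which is ≥ 0.05, so fail to reject H₀.
The data do not give significant evidence that the true slope on weekly hours worked exceeds -0.0485 points (1–10) per unit.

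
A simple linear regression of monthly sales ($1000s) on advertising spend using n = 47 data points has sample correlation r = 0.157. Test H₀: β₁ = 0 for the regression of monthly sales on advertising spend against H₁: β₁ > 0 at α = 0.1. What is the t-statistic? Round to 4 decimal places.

t = 1.0664

t = r·√(n − 2)/√(1 − r²) = 0.157·√45/√0.975351 = 1.0664.
df = n − 2 = 45.
One-sided p ≈ 0.1460, which is ≥ 0.1, so fail to reject H₀.
The data do not give significant evidence of a linear association between advertising spend and monthly sales.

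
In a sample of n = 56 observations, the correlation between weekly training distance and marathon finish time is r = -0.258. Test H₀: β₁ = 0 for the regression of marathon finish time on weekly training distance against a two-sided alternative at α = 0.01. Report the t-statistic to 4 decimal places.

t = r·√(n − 2)/√(1 − r²) = -0.258·√54/√0.933436 = -1.9623.
df = n − 2 = 54.
Two-sided p ≈ 0.0549, which is ≥ 0.01, so fail to reject H₀.
The data do not give significant evidence of a linear association between weekly training distance and marathon finish time.

t = -1.9623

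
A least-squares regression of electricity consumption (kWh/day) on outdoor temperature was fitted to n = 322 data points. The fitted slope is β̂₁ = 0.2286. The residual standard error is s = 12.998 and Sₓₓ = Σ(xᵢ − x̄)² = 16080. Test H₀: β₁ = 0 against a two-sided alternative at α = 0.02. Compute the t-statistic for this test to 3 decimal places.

t = 2.230

SE(β̂₁) = s/√Sₓₓ = 12.998/√16080 = 0.102502.
t = 0.2286 / 0.102502 = 2.230.
df = n − 2 = 320.
Two-sided p ≈ 0.0264, which is ≥ 0.02, so fail to reject H₀.
The data do not give significant evidence of an association between outdoor temperature and electricity consumption.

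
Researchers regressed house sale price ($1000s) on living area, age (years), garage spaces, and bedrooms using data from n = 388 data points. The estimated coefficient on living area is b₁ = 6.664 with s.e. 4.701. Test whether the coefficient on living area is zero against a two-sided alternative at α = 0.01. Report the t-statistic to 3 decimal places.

t = 1.418

H₀: β₁ = 0 vs H₁: β₁ ≠ 0.
t = (b₁ − β₁⁰)/SE = 6.664 / 4.701 = 1.418.
df = n − k − 1 = 388 − 4 − 1 = 383.
Two-sided p ≈ 0.1571, which is ≥ 0.01, so fail to reject H₀.
The data do not give significant evidence of an association between living area and house sale price, after adjusting for the other predictors.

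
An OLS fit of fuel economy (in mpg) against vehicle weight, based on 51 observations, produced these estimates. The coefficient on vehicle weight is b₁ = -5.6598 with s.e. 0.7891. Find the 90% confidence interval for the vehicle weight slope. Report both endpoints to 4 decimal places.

df = n − 2 = 51 − 2 = 49.
t* = t_{0.05, 49} = 1.676551.
Margin = t* × SE = 1.676551 × 0.7891 = 1.322966.
CI: -5.6598 ± 1.322966 → (-6.9828, -4.3368).
With 90% confidence, each one-unit increase in vehicle weight is associated with a change of between -6.9828 and -4.3368 mpg in fuel economy.

(-6.9828, -4.3368)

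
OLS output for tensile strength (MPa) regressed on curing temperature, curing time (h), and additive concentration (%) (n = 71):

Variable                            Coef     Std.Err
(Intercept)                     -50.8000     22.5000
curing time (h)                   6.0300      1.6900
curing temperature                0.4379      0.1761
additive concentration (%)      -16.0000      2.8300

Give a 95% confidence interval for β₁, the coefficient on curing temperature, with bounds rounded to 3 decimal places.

(0.086, 0.789)

Read off: b = 0.4379, SE = 0.1761 for curing temperature.
df = n − k − 1 = 71 − 3 − 1 = 67.
t* = t_{0.025, 67} = 1.996008.
Margin = t* × SE = 1.996008 × 0.1761 = 0.35150.
CI: 0.4379 ± 0.35150 → (0.086, 0.789).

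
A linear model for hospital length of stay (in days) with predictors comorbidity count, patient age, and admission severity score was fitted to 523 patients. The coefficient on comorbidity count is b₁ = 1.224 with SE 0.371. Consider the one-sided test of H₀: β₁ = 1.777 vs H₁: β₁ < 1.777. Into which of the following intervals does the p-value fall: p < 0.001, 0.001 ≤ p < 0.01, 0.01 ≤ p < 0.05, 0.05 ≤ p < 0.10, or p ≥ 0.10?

t = (1.224 − 1.777) / 0.371 = -1.491.
df = n − k − 1 = 523 − 3 − 1 = 519.
One-sided p = P(T_{519} < t) ≈ 0.0683.
So 0.05 ≤ p < 0.10.

0.05 ≤ p < 0.10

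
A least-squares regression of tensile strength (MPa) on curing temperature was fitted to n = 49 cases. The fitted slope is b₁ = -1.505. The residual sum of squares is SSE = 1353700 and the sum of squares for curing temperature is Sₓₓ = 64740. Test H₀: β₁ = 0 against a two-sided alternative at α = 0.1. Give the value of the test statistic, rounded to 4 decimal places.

MSE = SSE/(n − 2) = 1353700/47 = 28802.1.
SE(b₁) = √(MSE/Sₓₓ) = √(28802.1/64740) = 0.667.
t = -1.505 / 0.667 = -2.2564.
df = n − 2 = 47.
Two-sided p ≈ 0.0287, which is < 0.1, so reject H₀.
There is evidence that curing temperature is associated with tensile strength.

t = -2.2564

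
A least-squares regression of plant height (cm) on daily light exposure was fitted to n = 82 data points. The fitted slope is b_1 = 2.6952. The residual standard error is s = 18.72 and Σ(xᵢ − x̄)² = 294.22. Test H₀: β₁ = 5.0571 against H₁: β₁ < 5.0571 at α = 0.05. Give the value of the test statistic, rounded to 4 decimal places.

SE(b_1) = s/√Sₓₓ = 18.72/√294.22 = 1.09136.
t = (2.6952 − 5.0571) / 1.09136 = -2.1642.
df = n − 2 = 80.
One-sided p ≈ 0.0167, which is < 0.05, so reject H₀.
There is evidence that the true slope on daily light exposure is below 5.0571 cm per unit.

t = -2.1642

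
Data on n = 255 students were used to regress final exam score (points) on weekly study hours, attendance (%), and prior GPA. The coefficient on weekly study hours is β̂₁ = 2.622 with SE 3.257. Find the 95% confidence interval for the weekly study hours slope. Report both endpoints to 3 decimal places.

(-3.793, 9.037)

df = n − k − 1 = 255 − 3 − 1 = 251.
t* = t_{0.025, 251} = 1.96946.
Margin = t* × SE = 1.96946 × 3.257 = 6.41453.
CI: 2.622 ± 6.41453 → (-3.793, 9.037).
With 95% confidence, each one-unit increase in weekly study hours is associated with a change of between -3.793 and 9.037 points in final exam score, holding the other predictors fixed.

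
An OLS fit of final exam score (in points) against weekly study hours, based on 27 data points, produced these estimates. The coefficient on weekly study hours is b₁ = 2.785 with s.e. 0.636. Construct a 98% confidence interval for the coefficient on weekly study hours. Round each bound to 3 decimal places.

df = n − 2 = 27 − 2 = 25.
t* = t_{0.01, 25} = 2.485107.
Margin = t* × SE = 2.485107 × 0.636 = 1.58053.
CI: 2.785 ± 1.58053 → (1.204, 4.366).
With 98% confidence, each one-unit increase in weekly study hours is associated with a change of between 1.204 and 4.366 points in final exam score.

(1.204, 4.366)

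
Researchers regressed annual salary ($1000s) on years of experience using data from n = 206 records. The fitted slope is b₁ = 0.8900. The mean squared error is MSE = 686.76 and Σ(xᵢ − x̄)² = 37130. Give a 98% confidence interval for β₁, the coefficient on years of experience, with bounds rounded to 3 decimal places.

(0.571, 1.209)

SE(b₁) = √(MSE/Sₓₓ) = √(686.76/37130) = 0.136.
df = n − 2 = 204.
t* = t_{0.01, 204} = 2.344766.
Margin = t* × SE = 2.344766 × 0.136 = 0.31889.
CI: 0.8900 ± 0.31889 → (0.571, 1.209).
With 98% confidence, each one-unit increase in years of experience is associated with a change of between 0.571 and 1.209 $1000s in annual salary.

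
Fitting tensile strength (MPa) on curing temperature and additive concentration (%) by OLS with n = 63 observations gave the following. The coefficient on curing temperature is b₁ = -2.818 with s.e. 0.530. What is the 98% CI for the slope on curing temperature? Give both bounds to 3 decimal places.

(-4.085, -1.551)

df = n − k − 1 = 63 − 2 − 1 = 60.
t* = t_{0.01, 60} = 2.390119.
Margin = t* × SE = 2.390119 × 0.530 = 1.26676.
CI: -2.818 ± 1.26676 → (-4.085, -1.551).
With 98% confidence, each one-unit increase in curing temperature is associated with a change of between -4.085 and -1.551 MPa in tensile strength, holding the other predictors fixed.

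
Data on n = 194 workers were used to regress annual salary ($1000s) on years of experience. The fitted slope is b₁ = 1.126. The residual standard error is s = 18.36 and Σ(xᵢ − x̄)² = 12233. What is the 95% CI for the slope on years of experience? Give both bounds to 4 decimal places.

SE(b₁) = s/√Sₓₓ = 18.36/√12233 = 0.165999.
df = n − 2 = 192.
t* = t_{0.025, 192} = 1.972396.
Margin = t* × SE = 1.972396 × 0.165999 = 0.327416.
CI: 1.126 ± 0.327416 → (0.7986, 1.4534).
With 95% confidence, each one-unit increase in years of experience is associated with a change of between 0.7986 and 1.4534 $1000s in annual salary.

(0.7986, 1.4534)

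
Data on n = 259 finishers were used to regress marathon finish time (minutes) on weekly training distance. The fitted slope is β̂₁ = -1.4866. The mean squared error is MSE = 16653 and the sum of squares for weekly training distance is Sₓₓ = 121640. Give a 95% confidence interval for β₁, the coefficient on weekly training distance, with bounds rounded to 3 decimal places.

SE(β̂₁) = √(MSE/Sₓₓ) = √(16653/121640) = 0.370005.
df = n − 2 = 257.
t* = t_{0.025, 257} = 1.969237.
Margin = t* × SE = 1.969237 × 0.370005 = 0.72863.
CI: -1.4866 ± 0.72863 → (-2.215, -0.758).
With 95% confidence, each one-unit increase in weekly training distance is associated with a change of between -2.215 and -0.758 minutes in marathon finish time.

(-2.215, -0.758)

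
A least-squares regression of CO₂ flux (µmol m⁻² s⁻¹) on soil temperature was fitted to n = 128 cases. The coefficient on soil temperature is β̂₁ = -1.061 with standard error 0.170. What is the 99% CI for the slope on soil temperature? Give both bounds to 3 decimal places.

df = n − 2 = 128 − 2 = 126.
t* = t_{0.005, 126} = 2.615412.
Margin = t* × SE = 2.615412 × 0.170 = 0.44462.
CI: -1.061 ± 0.44462 → (-1.506, -0.616).
With 99% confidence, each one-unit increase in soil temperature is associated with a change of between -1.506 and -0.616 µmol m⁻² s⁻¹ in CO₂ flux.

(-1.506, -0.616)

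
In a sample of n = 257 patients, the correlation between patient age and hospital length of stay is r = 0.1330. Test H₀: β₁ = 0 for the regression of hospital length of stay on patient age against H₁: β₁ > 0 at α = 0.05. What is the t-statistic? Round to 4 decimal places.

t = 2.1429

t = r·√(n − 2)/√(1 − r²) = 0.1330·√255/√0.982311 = 2.1429.
df = n − 2 = 255.
One-sided p ≈ 0.0165, which is < 0.05, so reject H₀.
There is evidence of a linear association between patient age and hospital length of stay.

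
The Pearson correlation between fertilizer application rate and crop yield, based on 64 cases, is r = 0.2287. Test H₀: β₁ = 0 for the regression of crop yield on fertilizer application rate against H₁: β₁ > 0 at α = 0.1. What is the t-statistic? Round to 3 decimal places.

t = 1.850

t = r·√(n − 2)/√(1 − r²) = 0.2287·√62/√0.947696 = 1.850.
df = n − 2 = 62.
One-sided p ≈ 0.0346, which is < 0.1, so reject H₀.
There is evidence of a linear association between fertilizer application rate and crop yield.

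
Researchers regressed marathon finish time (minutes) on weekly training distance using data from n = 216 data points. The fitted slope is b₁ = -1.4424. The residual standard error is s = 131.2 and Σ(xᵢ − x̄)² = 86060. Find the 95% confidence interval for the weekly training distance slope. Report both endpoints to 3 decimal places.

(-2.324, -0.561)

SE(b₁) = s/√Sₓₓ = 131.2/√86060 = 0.447232.
df = n − 2 = 214.
t* = t_{0.025, 214} = 1.971111.
Margin = t* × SE = 1.971111 × 0.447232 = 0.88154.
CI: -1.4424 ± 0.88154 → (-2.324, -0.561).
With 95% confidence, each one-unit increase in weekly training distance is associated with a change of between -2.324 and -0.561 minutes in marathon finish time.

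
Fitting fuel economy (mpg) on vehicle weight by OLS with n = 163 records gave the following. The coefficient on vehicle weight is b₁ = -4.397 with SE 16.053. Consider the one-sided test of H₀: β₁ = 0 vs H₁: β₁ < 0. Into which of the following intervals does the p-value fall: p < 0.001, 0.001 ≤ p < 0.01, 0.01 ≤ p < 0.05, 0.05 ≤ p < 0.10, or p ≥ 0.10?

p ≥ 0.10

t = -4.397 / 16.053 = -0.274.
df = n − 2 = 163 − 2 = 161.
One-sided p = P(T_{161} < t) ≈ 0.3923.
So p ≥ 0.10.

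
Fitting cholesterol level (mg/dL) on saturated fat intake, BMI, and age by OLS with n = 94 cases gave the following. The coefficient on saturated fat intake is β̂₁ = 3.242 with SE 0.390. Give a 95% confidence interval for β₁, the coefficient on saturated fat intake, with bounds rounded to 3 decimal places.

(2.467, 4.017)

df = n − k − 1 = 94 − 3 − 1 = 90.
t* = t_{0.025, 90} = 1.986675.
Margin = t* × SE = 1.986675 × 0.390 = 0.77480.
CI: 3.242 ± 0.77480 → (2.467, 4.017).
With 95% confidence, each one-unit increase in saturated fat intake is associated with a change of between 2.467 and 4.017 mg/dL in cholesterol level, holding the other predictors fixed.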